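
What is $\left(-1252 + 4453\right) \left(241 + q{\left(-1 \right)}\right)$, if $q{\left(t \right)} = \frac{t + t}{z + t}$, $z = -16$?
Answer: $\frac{13120899}{17} \approx 7.7182 \cdot 10^{5}$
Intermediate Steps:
$q{\left(t \right)} = \frac{2 t}{-16 + t}$ ($q{\left(t \right)} = \frac{t + t}{-16 + t} = \frac{2 t}{-16 + t}$)
$\left(-1252 + 4453\right) \left(241 + q{\left(-1 \right)}\right) = \left(-1252 + 4453\right) \left(241 + 2 \left(-1\right) \frac{1}{-16 - 1}\right) = 3201 \left(241 + 2 \left(-1\right) \frac{1}{-17}\right) = 3201 \left(241 + 2 \left(-1\right) \left(- \frac{1}{17}\right)\right) = 3201 \left(241 + \frac{2}{17}\right) = 3201 \cdot \frac{4099}{17} = \frac{13120899}{17}$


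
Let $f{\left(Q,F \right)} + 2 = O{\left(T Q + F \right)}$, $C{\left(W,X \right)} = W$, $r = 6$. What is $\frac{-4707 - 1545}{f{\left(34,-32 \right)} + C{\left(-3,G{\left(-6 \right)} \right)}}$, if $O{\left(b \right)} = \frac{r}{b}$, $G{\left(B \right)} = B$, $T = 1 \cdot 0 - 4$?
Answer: $\frac{58352}{47} \approx 1241.5$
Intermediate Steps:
$T = -4$ ($T = 0 - 4 = -4$)
$O{\left(b \right)} = \frac{6}{b}$
$f{\left(Q,F \right)} = -2 + \frac{6}{F - 4 Q}$ ($f{\left(Q,F \right)} = -2 + \frac{6}{- 4 Q + F} = -2 + \frac{6}{F - 4 Q}$)
$\frac{-4707 - 1545}{f{\left(34,-32 \right)} + C{\left(-3,G{\left(-6 \right)} \right)}} = \frac{-4707 - 1545}{\frac{2 \left(3 - -32 + 4 \cdot 34\right)}{-32 - 136} - 3} = - \frac{6252}{\frac{2 \left(3 + 32 + 136\right)}{-32 - 136} - 3} = - \frac{6252}{2 \frac{1}{-168} \cdot 171 - 3} = - \frac{6252}{2 \left(- \frac{1}{168}\right) 171 - 3} = - \frac{6252}{- \frac{57}{28} - 3} = - \frac{6252}{- \frac{141}{28}} = \left(-6252\right) \left(- \frac{28}{141}\right) = \frac{58352}{47}$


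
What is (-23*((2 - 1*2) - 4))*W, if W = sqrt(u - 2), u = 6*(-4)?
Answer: 92*I*sqrt(26) ≈ 469.11*I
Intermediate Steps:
u = -24
W = I*sqrt(26) (W = sqrt(-24 - 2) = sqrt(-26) = I*sqrt(26) ≈ 5.099*I)
(-23*((2 - 1*2) - 4))*W = (-23*((2 - 1*2) - 4))*(I*sqrt(26)) = (-23*((2 - 2) - 4))*(I*sqrt(26)) = (-23*(0 - 4))*(I*sqrt(26)) = (-23*(-4))*(I*sqrt(26)) = 92*(I*sqrt(26)) = 92*I*sqrt(26)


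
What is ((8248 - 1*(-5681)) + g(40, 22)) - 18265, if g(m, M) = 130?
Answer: -4206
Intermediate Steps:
((8248 - 1*(-5681)) + g(40, 22)) - 18265 = ((8248 - 1*(-5681)) + 130) - 18265 = ((8248 + 5681) + 130) - 18265 = (13929 + 130) - 18265 = 14059 - 18265 = -4206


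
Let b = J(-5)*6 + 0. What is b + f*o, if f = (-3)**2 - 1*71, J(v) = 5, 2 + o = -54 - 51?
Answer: 6664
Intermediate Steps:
o = -107 (o = -2 + (-54 - 51) = -2 - 105 = -107)
b = 30 (b = 5*6 + 0 = 30 + 0 = 30)
f = -62 (f = 9 - 71 = -62)
b + f*o = 30 - 62*(-107) = 30 + 6634 = 6664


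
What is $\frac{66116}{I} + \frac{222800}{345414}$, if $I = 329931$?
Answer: $\frac{16057669804}{18993797739} \approx 0.84542$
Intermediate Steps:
$\frac{66116}{I} + \frac{222800}{345414} = \frac{66116}{329931} + \frac{222800}{345414} = 66116 \cdot \frac{1}{329931} + 222800 \cdot \frac{1}{345414} = \frac{66116}{329931} + \frac{111400}{172707} = \frac{16057669804}{18993797739}$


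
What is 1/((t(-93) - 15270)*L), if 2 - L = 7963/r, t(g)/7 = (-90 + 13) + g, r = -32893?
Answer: -32893/1213908540 ≈ -2.7097e-5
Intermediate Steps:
t(g) = -539 + 7*g (t(g) = 7*((-90 + 13) + g) = 7*(-77 + g) = -539 + 7*g)
L = 73749/32893 (L = 2 - 7963/(-32893) = 2 - 7963*(-1)/32893 = 2 - 1*(-7963/32893) = 2 + 7963/32893 = 73749/32893 ≈ 2.2421)
1/((t(-93) - 15270)*L) = 1/(((-539 + 7*(-93)) - 15270)*(73749/32893)) = (32893/73749)/((-539 - 651) - 15270) = (32893/73749)/(-1190 - 15270) = (32893/73749)/(-16460) = -1/16460*32893/73749 = -32893/1213908540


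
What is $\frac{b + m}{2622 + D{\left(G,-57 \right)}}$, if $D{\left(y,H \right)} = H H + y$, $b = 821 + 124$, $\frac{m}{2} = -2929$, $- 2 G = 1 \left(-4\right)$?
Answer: $- \frac{4913}{5873} \approx -0.83654$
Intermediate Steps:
$G = 2$ ($G = - \frac{1 \left(-4\right)}{2} = \left(- \frac{1}{2}\right) \left(-4\right) = 2$)
$m = -5858$ ($m = 2 \left(-2929\right) = -5858$)
$b = 945$
$D{\left(y,H \right)} = y + H^{2}$ ($D{\left(y,H \right)} = H^{2} + y = y + H^{2}$)
$\frac{b + m}{2622 + D{\left(G,-57 \right)}} = \frac{945 - 5858}{2622 + \left(2 + \left(-57\right)^{2}\right)} = - \frac{4913}{2622 + \left(2 + 3249\right)} = - \frac{4913}{2622 + 3251} = - \frac{4913}{5873}$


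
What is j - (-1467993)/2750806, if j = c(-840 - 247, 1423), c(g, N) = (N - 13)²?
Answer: 5468878876593/2750806 ≈ 1.9881e+6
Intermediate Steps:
c(g, N) = (-13 + N)²
j = 1988100 (j = (-13 + 1423)² = 1410² = 1988100)
j - (-1467993)/2750806 = 1988100 - (-1467993)/2750806 = 1988100 - 1*(-1467993/2750806) = 1988100 + 1467993/2750806 = 5468878876593/2750806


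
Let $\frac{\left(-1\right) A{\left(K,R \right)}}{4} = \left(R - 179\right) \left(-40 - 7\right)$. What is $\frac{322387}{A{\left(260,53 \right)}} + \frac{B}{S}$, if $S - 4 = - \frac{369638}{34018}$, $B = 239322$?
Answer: $- \frac{96462682968845}{2766355704} \approx -34870.0$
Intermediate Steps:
$S = - \frac{116783}{17009}$ ($S = 4 - \frac{369638}{34018} = 4 - \frac{184819}{17009} = - \frac{116783}{17009} \approx -6.866$)
$A{\left(K,R \right)} = -33652 + 188 R$ ($A{\left(K,R \right)} = - 4 \left(R - 179\right) \left(-40 - 7\right) = - 4 \left(-179 + R\right) \left(-47\right) = - 4 \left(8413 - 47 R\right) = -33652 + 188 R$)
$\frac{322387}{A{\left(260,53 \right)}} + \frac{B}{S} = \frac{322387}{-33652 + 188 \cdot 53} + \frac{239322}{- \frac{116783}{17009}} = \frac{322387}{-33652 + 9964} + 239322 \left(- \frac{17009}{116783}\right) = \frac{322387}{-23688} - \frac{4070627898}{116783} = 322387 \left(- \frac{1}{23688}\right) - \frac{4070627898}{116783} = - \frac{322387}{23688} - \frac{4070627898}{116783} = - \frac{96462682968845}{2766355704}$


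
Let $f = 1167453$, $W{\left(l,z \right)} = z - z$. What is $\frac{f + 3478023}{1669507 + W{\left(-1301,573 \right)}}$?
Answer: $\frac{4645476}{1669507} \approx 2.7825$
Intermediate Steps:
$W{\left(l,z \right)} = 0$
$\frac{f + 3478023}{1669507 + W{\left(-1301,573 \right)}} = \frac{1167453 + 3478023}{1669507 + 0} = \frac{4645476}{1669507}$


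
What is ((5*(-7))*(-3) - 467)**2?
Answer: 131044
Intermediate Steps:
((5*(-7))*(-3) - 467)**2 = (-35*(-3) - 467)**2 = (105 - 467)**2 = (-362)**2 = 131044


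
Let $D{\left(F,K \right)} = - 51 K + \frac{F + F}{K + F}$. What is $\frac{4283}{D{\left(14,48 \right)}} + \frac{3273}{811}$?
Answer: $\frac{140656699}{61533814} \approx 2.2858$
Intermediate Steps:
$D{\left(F,K \right)} = - 51 K + \frac{2 F}{F + K}$
$\frac{4283}{D{\left(14,48 \right)}} + \frac{3273}{811} = \frac{4283}{\frac{1}{14 + 48} \left(- 51 \cdot 48^{2} + 2 \cdot 14 - 714 \cdot 48\right)} + \frac{3273}{811} = \frac{4283}{\frac{1}{62} \left(\left(-51\right) 2304 + 28 - 34272\right)} + 3273 \cdot \frac{1}{811} = \frac{4283}{\frac{1}{62} \left(-117504 + 28 - 34272\right)} + \frac{3273}{811} = \frac{4283}{\frac{1}{62} \left(-151748\right)} + \frac{3273}{811} = \frac{4283}{- \frac{75874}{31}} + \frac{3273}{811} = 4283 \left(- \frac{31}{75874}\right) + \frac{3273}{811} = - \frac{132773}{75874} + \frac{3273}{811} = \frac{140656699}{61533814}$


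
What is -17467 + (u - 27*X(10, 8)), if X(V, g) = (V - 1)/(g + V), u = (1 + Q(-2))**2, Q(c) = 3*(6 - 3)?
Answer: -34761/2 ≈ -17381.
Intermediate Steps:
Q(c) = 9 (Q(c) = 3*3 = 9)
u = 100 (u = (1 + 9)**2 = 10**2 = 100)
X(V, g) = (-1 + V)/(V + g)
-17467 + (u - 27*X(10, 8)) = -17467 + (100 - 27*(-1 + 10)/(10 + 8)) = -17467 + (100 - 27*9/18) = -17467 + (100 - 3*9/2) = -17467 + (100 - 27*1/2) = -17467 + (100 - 27/2) = -17467 + 173/2 = -34761/2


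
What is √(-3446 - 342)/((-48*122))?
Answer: -I*√947/2928 ≈ -0.01051*I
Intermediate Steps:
√(-3446 - 342)/((-48*122)) = √(-3788)/(-5856) = (2*I*√947)*(-1/5856) = -I*√947/2928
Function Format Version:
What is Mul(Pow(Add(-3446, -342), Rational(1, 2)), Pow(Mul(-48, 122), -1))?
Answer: Mul(Rational(-1, 2928), I, Pow(947, Rational(1, 2))) ≈ Mul(-0.010510, I)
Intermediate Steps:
Mul(Pow(Add(-3446, -342), Rational(1, 2)), Pow(Mul(-48, 122), -1)) = Mul(Pow(-3788, Rational(1, 2)), Pow(-5856, -1)) = Mul(Mul(2, I, Pow(947, Rational(1, 2))), Rational(-1, 5856)) = Mul(Rational(-1, 2928), I, Pow(947, Rational(1, 2)))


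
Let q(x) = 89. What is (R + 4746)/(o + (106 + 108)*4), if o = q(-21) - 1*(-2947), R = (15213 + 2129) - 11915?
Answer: 10173/3892 ≈ 2.6138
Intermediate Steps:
R = 5427 (R = 17342 - 11915 = 5427)
o = 3036 (o = 89 - 1*(-2947) = 89 + 2947 = 3036)
(R + 4746)/(o + (106 + 108)*4) = (5427 + 4746)/(3036 + (106 + 108)*4) = 10173/(3036 + 214*4) = 10173/(3036 + 856) = 10173/3892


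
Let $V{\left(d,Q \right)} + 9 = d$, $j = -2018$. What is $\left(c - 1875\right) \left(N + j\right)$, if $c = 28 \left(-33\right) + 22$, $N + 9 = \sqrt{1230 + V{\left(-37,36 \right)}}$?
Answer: $5628979 - 11108 \sqrt{74} \approx 5.5334 \cdot 10^{6}$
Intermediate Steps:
$V{\left(d,Q \right)} = -9 + d$
$N = -9 + 4 \sqrt{74}$ ($N = -9 + \sqrt{1230 - 46} = -9 + \sqrt{1184} = -9 + 4 \sqrt{74} \approx 25.409$)
$c = -902$ ($c = -924 + 22 = -902$)
$\left(c - 1875\right) \left(N + j\right) = \left(-902 - 1875\right) \left(\left(-9 + 4 \sqrt{74}\right) - 2018\right) = - 2777 \left(-2027 + 4 \sqrt{74}\right) = 5628979 - 11108 \sqrt{74}$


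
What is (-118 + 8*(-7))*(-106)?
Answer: 18444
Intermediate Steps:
(-118 + 8*(-7))*(-106) = (-118 - 56)*(-106) = -174*(-106) = 18444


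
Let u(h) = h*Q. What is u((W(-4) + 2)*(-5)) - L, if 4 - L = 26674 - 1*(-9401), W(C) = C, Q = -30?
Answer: 35771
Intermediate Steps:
u(h) = -30*h (u(h) = h*(-30) = -30*h)
L = -36071 (L = 4 - (26674 - 1*(-9401)) = 4 - (26674 + 9401) = 4 - 1*36075 = 4 - 36075 = -36071)
u((W(-4) + 2)*(-5)) - L = -30*(-4 + 2)*(-5) - 1*(-36071) = -(-60)*(-5) + 36071 = -30*10 + 36071 = -300 + 36071 = 35771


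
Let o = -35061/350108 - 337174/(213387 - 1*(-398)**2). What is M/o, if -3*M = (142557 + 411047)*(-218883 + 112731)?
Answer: -377082703915863493504/119975073755 ≈ -3.1430e+9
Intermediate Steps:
o = -119975073755/19249988164 (o = -35061*1/350108 - 337174/(213387 - 1*158404) = -35061/350108 - 337174/(213387 - 158404) = -35061/350108 - 337174/54983 = -119975073755/19249988164 ≈ -6.2325)
M = 19588723936 (M = -(142557 + 411047)*(-218883 + 112731)/3 = -553604*(-106152)/3 = -1/3*(-58766171808) = 19588723936)
M/o = 19588723936/(-119975073755/19249988164) = 19588723936*(-19249988164/119975073755) = -377082703915863493504/119975073755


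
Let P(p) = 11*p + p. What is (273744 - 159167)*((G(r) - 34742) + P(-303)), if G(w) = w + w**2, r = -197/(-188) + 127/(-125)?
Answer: -2428371558533622923/552250000 ≈ -4.3972e+9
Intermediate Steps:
r = 749/23500 (r = -197*(-1/188) + 127*(-1/125) = 197/188 - 127/125 = 749/23500 ≈ 0.031872)
P(p) = 12*p
(273744 - 159167)*((G(r) - 34742) + P(-303)) = (273744 - 159167)*((749*(1 + 749/23500)/23500 - 34742) + 12*(-303)) = 114577*(((749/23500)*(24249/23500) - 34742) - 3636) = 114577*((18162501/552250000 - 34742) - 3636) = 114577*(-19186251337499/552250000 - 3636) = 114577*(-21194232337499/552250000) = -2428371558533622923/552250000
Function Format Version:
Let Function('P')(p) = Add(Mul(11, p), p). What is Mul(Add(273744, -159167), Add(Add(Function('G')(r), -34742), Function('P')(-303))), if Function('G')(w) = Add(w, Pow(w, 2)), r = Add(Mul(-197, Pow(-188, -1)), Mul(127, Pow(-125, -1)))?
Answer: Rational(-2428371558533622923, 552250000) ≈ -4.3972e+9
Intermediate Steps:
r = Rational(749, 23500) (r = Add(Mul(-197, Rational(-1, 188)), Mul(127, Rational(-1, 125))) = Add(Rational(197, 188), Rational(-127, 125)) = Rational(749, 23500) ≈ 0.031872)
Function('P')(p) = Mul(12, p)
Mul(Add(273744, -159167), Add(Add(Function('G')(r), -34742), Function('P')(-303))) = Mul(Add(273744, -159167), Add(Add(Mul(Rational(749, 23500), Add(1, Rational(749, 23500))), -34742), Mul(12, -303))) = Mul(114577, Add(Add(Mul(Rational(749, 23500), Rational(24249, 23500)), -34742), -3636)) = Mul(114577, Add(Add(Rational(18162501, 552250000), -34742), -3636)) = Mul(114577, Add(Rational(-19186251337499, 552250000), -3636)) = Mul(114577, Rational(-21194232337499, 552250000)) = Rational(-2428371558533622923, 552250000)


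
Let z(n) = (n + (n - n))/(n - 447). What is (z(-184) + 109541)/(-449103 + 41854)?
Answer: -69120555/256974119 ≈ -0.26898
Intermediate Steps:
z(n) = n/(-447 + n) (z(n) = (n + 0)/(-447 + n) = n/(-447 + n))
(z(-184) + 109541)/(-449103 + 41854) = (-184/(-447 - 184) + 109541)/(-449103 + 41854) = (-184/(-631) + 109541)/(-407249) = (-184*(-1/631) + 109541)*(-1/407249) = (184/631 + 109541)*(-1/407249) = (69120555/631)*(-1/407249) = -69120555/256974119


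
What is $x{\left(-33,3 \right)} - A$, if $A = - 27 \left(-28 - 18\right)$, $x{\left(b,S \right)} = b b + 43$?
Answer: $-110$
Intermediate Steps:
$x{\left(b,S \right)} = 43 + b^{2}$ ($x{\left(b,S \right)} = b^{2} + 43 = 43 + b^{2}$)
$A = 1242$ ($A = \left(-27\right) \left(-46\right) = 1242$)
$x{\left(-33,3 \right)} - A = \left(43 + \left(-33\right)^{2}\right) - 1242 = \left(43 + 1089\right) - 1242 = 1132 - 1242 = -110$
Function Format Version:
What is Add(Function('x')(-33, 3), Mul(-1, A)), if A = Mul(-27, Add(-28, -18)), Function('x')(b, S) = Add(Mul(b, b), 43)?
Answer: -110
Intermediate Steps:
Function('x')(b, S) = Add(43, Pow(b, 2)) (Function('x')(b, S) = Add(Pow(b, 2), 43) = Add(43, Pow(b, 2)))
A = 1242 (A = Mul(-27, -46) = 1242)
Add(Function('x')(-33, 3), Mul(-1, A)) = Add(Add(43, Pow(-33, 2)), Mul(-1, 1242)) = Add(Add(43, 1089), -1242) = Add(1132, -1242) = -110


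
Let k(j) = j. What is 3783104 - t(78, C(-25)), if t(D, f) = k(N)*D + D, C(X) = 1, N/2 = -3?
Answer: 3783494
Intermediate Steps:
N = -6 (N = 2*(-3) = -6)
t(D, f) = -5*D (t(D, f) = -6*D + D = -5*D)
3783104 - t(78, C(-25)) = 3783104 - (-5)*78 = 3783104 - 1*(-390) = 3783104 + 390 = 3783494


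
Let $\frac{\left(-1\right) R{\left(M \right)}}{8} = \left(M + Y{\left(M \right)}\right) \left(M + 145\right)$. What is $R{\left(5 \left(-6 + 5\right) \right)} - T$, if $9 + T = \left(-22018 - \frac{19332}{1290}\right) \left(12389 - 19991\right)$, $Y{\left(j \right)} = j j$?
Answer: $- \frac{36016187449}{215} \approx -1.6752 \cdot 10^{8}$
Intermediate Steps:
$Y{\left(j \right)} = j^{2}$
$R{\left(M \right)} = - 8 \left(145 + M\right) \left(M + M^{2}\right)$ ($R{\left(M \right)} = - 8 \left(M + M^{2}\right) \left(M + 145\right) = - 8 \left(M + M^{2}\right) \left(145 + M\right) = - 8 \left(145 + M\right) \left(M + M^{2}\right)$)
$T = \frac{36011371449}{215}$ ($T = -9 + \left(-22018 - \frac{19332}{1290}\right) \left(12389 - 19991\right) = -9 + \left(-22018 - \frac{3222}{215}\right) \left(-7602\right) = -9 - - \frac{36011373384}{215} = -9 + \frac{36011373384}{215} = \frac{36011371449}{215} \approx 1.6749 \cdot 10^{8}$)
$R{\left(5 \left(-6 + 5\right) \right)} - T = 8 \cdot 5 \left(-6 + 5\right) \left(-145 - \left(5 \left(-6 + 5\right)\right)^{2} - 146 \cdot 5 \left(-6 + 5\right)\right) - \frac{36011371449}{215} = 8 \cdot 5 \left(-1\right) \left(-145 - \left(5 \left(-1\right)\right)^{2} - 146 \cdot 5 \left(-1\right)\right) - \frac{36011371449}{215} = 8 \left(-5\right) \left(-145 - \left(-5\right)^{2} - -730\right) - \frac{36011371449}{215} = 8 \left(-5\right) \left(-145 - 25 + 730\right) - \frac{36011371449}{215} = 8 \left(-5\right) 560 - \frac{36011371449}{215} = -22400 - \frac{36011371449}{215} = - \frac{36016187449}{215}$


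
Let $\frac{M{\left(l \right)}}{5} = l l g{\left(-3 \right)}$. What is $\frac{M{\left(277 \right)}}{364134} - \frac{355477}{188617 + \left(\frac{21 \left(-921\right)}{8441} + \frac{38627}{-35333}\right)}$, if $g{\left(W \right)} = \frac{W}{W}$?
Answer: $- \frac{5674683225555054203}{6827904384560014098} \approx -0.8311$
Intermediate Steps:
$g{\left(W \right)} = 1$
$M{\left(l \right)} = 5 l^{2}$ ($M{\left(l \right)} = 5 l l 1 = 5 l^{2} \cdot 1 = 5 l^{2}$)
$\frac{M{\left(277 \right)}}{364134} - \frac{355477}{188617 + \left(\frac{21 \left(-921\right)}{8441} + \frac{38627}{-35333}\right)} = \frac{5 \cdot 277^{2}}{364134} - \frac{355477}{188617 + \left(\frac{21 \left(-921\right)}{8441} + \frac{38627}{-35333}\right)} = 5 \cdot 76729 \cdot \frac{1}{364134} - \frac{355477}{188617 + \left(\left(-19341\right) \frac{1}{8441} + 38627 \left(- \frac{1}{35333}\right)\right)} = 383645 \cdot \frac{1}{364134} - \frac{355477}{188617 - \frac{1009426060}{298245853}} = \frac{383645}{364134} - \frac{355477}{188617 - \frac{1009426060}{298245853}} = \frac{383645}{364134} - \frac{355477}{\frac{56253228629241}{298245853}} = \frac{383645}{364134} - \frac{106019541086881}{56253228629241} = - \frac{5674683225555054203}{6827904384560014098}$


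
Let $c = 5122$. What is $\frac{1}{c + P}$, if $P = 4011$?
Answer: $\frac{1}{9133} \approx 0.00010949$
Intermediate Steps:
$\frac{1}{c + P} = \frac{1}{5122 + 4011} = \frac{1}{9133}$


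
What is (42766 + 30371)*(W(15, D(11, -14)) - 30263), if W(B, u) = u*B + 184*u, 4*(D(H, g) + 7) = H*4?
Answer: -2155127979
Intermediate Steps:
D(H, g) = -7 + H (D(H, g) = -7 + (H*4)/4 = -7 + (4*H)/4 = -7 + H)
W(B, u) = 184*u + B*u (W(B, u) = B*u + 184*u = 184*u + B*u)
(42766 + 30371)*(W(15, D(11, -14)) - 30263) = (42766 + 30371)*((-7 + 11)*(184 + 15) - 30263) = 73137*(4*199 - 30263) = 73137*(796 - 30263) = 73137*(-29467) = -2155127979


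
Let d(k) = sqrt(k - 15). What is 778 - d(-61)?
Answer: 778 - 2*I*sqrt(19) ≈ 778.0 - 8.7178*I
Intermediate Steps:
d(k) = sqrt(-15 + k)
778 - d(-61) = 778 - sqrt(-15 - 61) = 778 - sqrt(-76) = 778 - 2*I*sqrt(19)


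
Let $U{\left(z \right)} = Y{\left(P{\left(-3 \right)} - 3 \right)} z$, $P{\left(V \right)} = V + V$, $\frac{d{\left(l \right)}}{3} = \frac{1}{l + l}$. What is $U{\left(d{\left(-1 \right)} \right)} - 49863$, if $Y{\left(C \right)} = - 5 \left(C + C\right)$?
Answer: $-49998$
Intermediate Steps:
$d{\left(l \right)} = \frac{3}{2 l}$ ($d{\left(l \right)} = \frac{3}{l + l} = \frac{3}{2 l}$)
$P{\left(V \right)} = 2 V$
$Y{\left(C \right)} = - 10 C$ ($Y{\left(C \right)} = - 5 \cdot 2 C = - 10 C$)
$U{\left(z \right)} = 90 z$ ($U{\left(z \right)} = - 10 \left(2 \left(-3\right) - 3\right) z = - 10 \left(-6 - 3\right) z = \left(-10\right) \left(-9\right) z = 90 z$)
$U{\left(d{\left(-1 \right)} \right)} - 49863 = 90 \frac{3}{2 \left(-1\right)} - 49863 = 90 \cdot \frac{3}{2} \left(-1\right) - 49863 = 90 \left(- \frac{3}{2}\right) - 49863 = -135 - 49863 = -49998$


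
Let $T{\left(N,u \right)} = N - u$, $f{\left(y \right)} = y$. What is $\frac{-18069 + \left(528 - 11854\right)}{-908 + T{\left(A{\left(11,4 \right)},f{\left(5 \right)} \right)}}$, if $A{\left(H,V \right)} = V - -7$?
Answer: $\frac{29395}{902} \approx 32.589$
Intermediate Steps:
$A{\left(H,V \right)} = 7 + V$ ($A{\left(H,V \right)} = V + 7 = 7 + V$)
$\frac{-18069 + \left(528 - 11854\right)}{-908 + T{\left(A{\left(11,4 \right)},f{\left(5 \right)} \right)}} = \frac{-18069 + \left(528 - 11854\right)}{-908 + \left(\left(7 + 4\right) - 5\right)} = \frac{-18069 - 11326}{-908 + \left(11 - 5\right)} = - \frac{29395}{-908 + 6} = - \frac{29395}{-902} = \left(-29395\right) \left(- \frac{1}{902}\right) = \frac{29395}{902}$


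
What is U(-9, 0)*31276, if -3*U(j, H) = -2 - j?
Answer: -218932/3 ≈ -72977.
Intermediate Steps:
U(j, H) = ⅔ + j/3 (U(j, H) = -(-2 - j)/3 = ⅔ + j/3)
U(-9, 0)*31276 = (⅔ + (⅓)*(-9))*31276 = (⅔ - 3)*31276 = -7/3*31276 = -218932/3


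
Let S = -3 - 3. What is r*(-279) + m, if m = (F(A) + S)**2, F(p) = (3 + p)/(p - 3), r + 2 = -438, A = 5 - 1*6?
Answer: 491209/4 ≈ 1.2280e+5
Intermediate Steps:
A = -1 (A = 5 - 6 = -1)
r = -440 (r = -2 - 438 = -440)
F(p) = (3 + p)/(-3 + p)
S = -6
m = 169/4 (m = ((3 - 1)/(-3 - 1) - 6)**2 = (2/(-4) - 6)**2 = (-1/4*2 - 6)**2 = (-1/2 - 6)**2 = (-13/2)**2 = 169/4 ≈ 42.250)
r*(-279) + m = -440*(-279) + 169/4 = 122760 + 169/4 = 491209/4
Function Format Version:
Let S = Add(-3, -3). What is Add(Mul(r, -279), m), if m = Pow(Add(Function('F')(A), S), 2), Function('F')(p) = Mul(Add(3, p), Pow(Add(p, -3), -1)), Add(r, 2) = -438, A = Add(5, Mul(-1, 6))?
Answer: Rational(491209, 4) ≈ 1.2280e+5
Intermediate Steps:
A = -1 (A = Add(5, -6) = -1)
r = -440 (r = Add(-2, -438) = -440)
Function('F')(p) = Mul(Pow(Add(-3, p), -1), Add(3, p)) (Function('F')(p) = Mul(Add(3, p), Pow(Add(-3, p), -1)) = Mul(Pow(Add(-3, p), -1), Add(3, p)))
S = -6
m = Rational(169, 4) (m = Pow(Add(Mul(Pow(Add(-3, -1), -1), Add(3, -1)), -6), 2) = Pow(Add(Mul(Pow(-4, -1), 2), -6), 2) = Pow(Add(Mul(Rational(-1, 4), 2), -6), 2) = Pow(Add(Rational(-1, 2), -6), 2) = Pow(Rational(-13, 2), 2) = Rational(169, 4) ≈ 42.250)
Add(Mul(r, -279), m) = Add(Mul(-440, -279), Rational(169, 4)) = Add(122760, Rational(169, 4)) = Rational(491209, 4)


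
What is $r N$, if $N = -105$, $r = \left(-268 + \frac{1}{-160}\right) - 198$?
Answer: $\frac{1565781}{32} \approx 48931.0$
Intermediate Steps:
$r = - \frac{74561}{160}$ ($r = \left(-268 - \frac{1}{160}\right) - 198 = - \frac{42881}{160} - 198 = - \frac{74561}{160} \approx -466.01$)
$r N = \left(- \frac{74561}{160}\right) \left(-105\right) = \frac{1565781}{32}$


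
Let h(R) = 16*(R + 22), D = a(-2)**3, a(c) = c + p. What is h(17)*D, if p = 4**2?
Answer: 1712256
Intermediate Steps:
p = 16
a(c) = 16 + c (a(c) = c + 16 = 16 + c)
D = 2744 (D = (16 - 2)**3 = 14**3 = 2744)
h(R) = 352 + 16*R (h(R) = 16*(22 + R) = 352 + 16*R)
h(17)*D = (352 + 16*17)*2744 = (352 + 272)*2744 = 624*2744 = 1712256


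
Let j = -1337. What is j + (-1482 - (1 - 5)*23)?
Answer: -2727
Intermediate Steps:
j + (-1482 - (1 - 5)*23) = -1337 + (-1482 - (1 - 5)*23) = -1337 + (-1482 - (-4)*23) = -1337 + (-1482 - 1*(-92)) = -1337 + (-1482 + 92) = -1337 - 1390 = -2727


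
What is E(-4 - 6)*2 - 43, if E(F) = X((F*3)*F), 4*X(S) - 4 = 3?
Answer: -79/2 ≈ -39.500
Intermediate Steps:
X(S) = 7/4 (X(S) = 1 + (¼)*3 = 1 + ¾ = 7/4)
E(F) = 7/4
E(-4 - 6)*2 - 43 = (7/4)*2 - 43 = 7/2 - 43 = -79/2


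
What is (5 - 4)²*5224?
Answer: 5224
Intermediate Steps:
(5 - 4)²*5224 = 1²*5224 = 1*5224 = 5224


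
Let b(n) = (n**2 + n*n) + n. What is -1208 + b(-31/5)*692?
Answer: 1192564/25 ≈ 47703.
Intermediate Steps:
b(n) = n + 2*n**2 (b(n) = (n**2 + n**2) + n = 2*n**2 + n = n + 2*n**2)
-1208 + b(-31/5)*692 = -1208 + ((-31/5)*(1 + 2*(-31/5)))*692 = -1208 + ((-31*1/5)*(1 + 2*(-31*1/5)))*692 = -1208 - 31*(1 + 2*(-31/5))/5*692 = -1208 - 31*(1 - 62/5)/5*692 = -1208 - 31/5*(-57/5)*692 = -1208 + (1767/25)*692 = -1208 + 1222764/25 = 1192564/25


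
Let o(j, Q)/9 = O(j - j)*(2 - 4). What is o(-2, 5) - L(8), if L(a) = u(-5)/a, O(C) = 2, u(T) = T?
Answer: -283/8 ≈ -35.375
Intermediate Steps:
L(a) = -5/a
o(j, Q) = -36 (o(j, Q) = 9*(2*(2 - 4)) = 9*(2*(-2)) = 9*(-4) = -36)
o(-2, 5) - L(8) = -36 - (-5)/8 = -36 - 1*(-5/8) = -36 + 5/8 = -283/8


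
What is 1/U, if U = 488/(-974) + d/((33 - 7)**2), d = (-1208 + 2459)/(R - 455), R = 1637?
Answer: -129709528/64784857 ≈ -2.0022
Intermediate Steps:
d = 417/394 (d = (-1208 + 2459)/(1637 - 455) = 1251/1182 = 1251*(1/1182) = 417/394 ≈ 1.0584)
U = -64784857/129709528 (U = 488/(-974) + 417/(394*((33 - 7)**2)) = 488*(-1/974) + 417/(394*(26**2)) = -244/487 + (417/394)/676 = -244/487 + (417/394)*(1/676) = -244/487 + 417/266344 = -64784857/129709528 ≈ -0.49946)
1/U = 1/(-64784857/129709528) = -129709528/64784857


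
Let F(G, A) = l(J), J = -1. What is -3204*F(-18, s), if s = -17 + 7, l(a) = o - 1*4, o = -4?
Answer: 25632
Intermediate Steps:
l(a) = -8 (l(a) = -4 - 1*4 = -4 - 4 = -8)
s = -10
F(G, A) = -8
-3204*F(-18, s) = -3204*(-8) = 25632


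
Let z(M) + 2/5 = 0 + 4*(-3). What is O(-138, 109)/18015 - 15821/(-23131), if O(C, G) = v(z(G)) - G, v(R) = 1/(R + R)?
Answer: 11676381603/17223805220 ≈ 0.67792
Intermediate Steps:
z(M) = -62/5 (z(M) = -⅖ + (0 + 4*(-3)) = -⅖ + (0 - 12) = -⅖ - 12 = -62/5)
v(R) = 1/(2*R)
O(C, G) = -5/124 - G (O(C, G) = 1/(2*(-62/5)) - G = (½)*(-5/62) - G = -5/124 - G)
O(-138, 109)/18015 - 15821/(-23131) = (-5/124 - 1*109)/18015 - 15821/(-23131) = (-5/124 - 109)*(1/18015) - 15821*(-1/23131) = -13521/124*1/18015 + 15821/23131 = -4507/744620 + 15821/23131 = 11676381603/17223805220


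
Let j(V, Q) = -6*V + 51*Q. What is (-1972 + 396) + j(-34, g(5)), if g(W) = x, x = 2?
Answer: -1270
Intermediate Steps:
g(W) = 2
(-1972 + 396) + j(-34, g(5)) = (-1972 + 396) + (-6*(-34) + 51*2) = -1576 + (204 + 102) = -1576 + 306 = -1270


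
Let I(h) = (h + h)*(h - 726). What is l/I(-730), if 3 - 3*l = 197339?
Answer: -24667/797160 ≈ -0.030944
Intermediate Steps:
I(h) = 2*h*(-726 + h) (I(h) = (2*h)*(-726 + h) = 2*h*(-726 + h))
l = -197336/3 (l = 1 - ⅓*197339 = 1 - 197339/3 = -197336/3 ≈ -65779.)
l/I(-730) = -197336*(-1/(1460*(-726 - 730)))/3 = -197336/(3*(2*(-730)*(-1456))) = -197336/3/2125760 = -197336/3*1/2125760 = -24667/797160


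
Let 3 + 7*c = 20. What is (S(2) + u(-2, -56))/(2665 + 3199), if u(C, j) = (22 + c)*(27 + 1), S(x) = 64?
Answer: 187/1466 ≈ 0.12756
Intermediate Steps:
c = 17/7 (c = -3/7 + (⅐)*20 = -3/7 + 20/7 = 17/7 ≈ 2.4286)
u(C, j) = 684 (u(C, j) = (22 + 17/7)*(27 + 1) = (171/7)*28 = 684)
(S(2) + u(-2, -56))/(2665 + 3199) = (64 + 684)/(2665 + 3199) = 748/5864 = 748*(1/5864) = 187/1466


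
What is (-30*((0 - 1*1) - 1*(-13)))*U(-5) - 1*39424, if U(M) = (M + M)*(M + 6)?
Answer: -35824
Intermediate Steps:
U(M) = 2*M*(6 + M) (U(M) = (2*M)*(6 + M) = 2*M*(6 + M))
(-30*((0 - 1*1) - 1*(-13)))*U(-5) - 1*39424 = (-30*((0 - 1*1) - 1*(-13)))*(2*(-5)*(6 - 5)) - 1*39424 = (-30*((0 - 1) + 13))*(2*(-5)*1) - 39424 = -30*(-1 + 13)*(-10) - 39424 = -30*12*(-10) - 39424 = -360*(-10) - 39424 = 3600 - 39424 = -35824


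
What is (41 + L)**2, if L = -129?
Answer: 7744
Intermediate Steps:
(41 + L)**2 = (41 - 129)**2 = (-88)**2 = 7744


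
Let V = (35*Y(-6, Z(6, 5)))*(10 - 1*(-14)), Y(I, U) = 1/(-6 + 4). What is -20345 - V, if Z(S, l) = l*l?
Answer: -19925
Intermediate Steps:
Z(S, l) = l²
Y(I, U) = -½ (Y(I, U) = 1/(-2) = -½)
V = -420 (V = (35*(-½))*(10 - 1*(-14)) = -35*(10 + 14)/2 = -35/2*24 = -420)
-20345 - V = -20345 - 1*(-420) = -20345 + 420 = -19925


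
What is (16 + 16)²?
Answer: 1024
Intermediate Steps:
(16 + 16)² = 32² = 1024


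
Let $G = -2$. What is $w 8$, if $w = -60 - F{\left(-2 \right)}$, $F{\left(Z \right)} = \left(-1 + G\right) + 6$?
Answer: $-504$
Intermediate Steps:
$F{\left(Z \right)} = 3$ ($F{\left(Z \right)} = \left(-1 - 2\right) + 6 = -3 + 6 = 3$)
$w = -63$ ($w = -60 - 3 = -63$)
$w 8 = \left(-63\right) 8 = -504$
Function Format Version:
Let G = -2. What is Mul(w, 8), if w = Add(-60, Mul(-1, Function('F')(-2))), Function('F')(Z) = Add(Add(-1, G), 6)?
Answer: -504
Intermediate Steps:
Function('F')(Z) = 3 (Function('F')(Z) = Add(Add(-1, -2), 6) = Add(-3, 6) = 3)
w = -63 (w = Add(-60, Mul(-1, 3)) = Add(-60, -3) = -63)
Mul(w, 8) = Mul(-63, 8) = -504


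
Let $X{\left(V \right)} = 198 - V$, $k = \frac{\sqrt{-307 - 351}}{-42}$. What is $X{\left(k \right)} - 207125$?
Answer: $-206927 + \frac{i \sqrt{658}}{42} \approx -2.0693 \cdot 10^{5} + 0.61075 i$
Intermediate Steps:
$k = - \frac{i \sqrt{658}}{42}$ ($k = \sqrt{-658} \left(- \frac{1}{42}\right) = i \sqrt{658} \left(- \frac{1}{42}\right) = - \frac{i \sqrt{658}}{42} \approx - 0.61075 i$)
$X{\left(k \right)} - 207125 = \left(198 - - \frac{i \sqrt{658}}{42}\right) - 207125 = \left(198 + \frac{i \sqrt{658}}{42}\right) - 207125 = -206927 + \frac{i \sqrt{658}}{42}$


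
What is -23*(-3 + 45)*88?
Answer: -85008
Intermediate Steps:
-23*(-3 + 45)*88 = -23*42*88 = -966*88 = -85008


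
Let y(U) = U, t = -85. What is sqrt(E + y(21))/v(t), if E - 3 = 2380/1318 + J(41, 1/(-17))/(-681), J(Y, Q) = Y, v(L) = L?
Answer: -sqrt(5185222634193)/38146215 ≈ -0.059694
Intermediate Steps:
E = 2129708/448779 (E = 3 + (2380/1318 + 41/(-681)) = 3 + (2380*(1/1318) + 41*(-1/681)) = 3 + (1190/659 - 41/681) = 3 + 783371/448779 = 2129708/448779 ≈ 4.7456)
sqrt(E + y(21))/v(t) = sqrt(2129708/448779 + 21)/(-85) = sqrt(11554067/448779)*(-1/85) = (sqrt(5185222634193)/448779)*(-1/85) = -sqrt(5185222634193)/38146215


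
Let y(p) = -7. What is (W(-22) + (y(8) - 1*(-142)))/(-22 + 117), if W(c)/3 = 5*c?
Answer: -39/19 ≈ -2.0526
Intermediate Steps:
W(c) = 15*c (W(c) = 3*(5*c) = 15*c)
(W(-22) + (y(8) - 1*(-142)))/(-22 + 117) = (15*(-22) + (-7 - 1*(-142)))/(-22 + 117) = (-330 + (-7 + 142))/95 = (-330 + 135)*(1/95) = -195*1/95 = -39/19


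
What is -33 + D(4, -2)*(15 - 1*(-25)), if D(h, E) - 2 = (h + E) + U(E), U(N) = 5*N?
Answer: -273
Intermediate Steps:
D(h, E) = 2 + h + 6*E (D(h, E) = 2 + ((h + E) + 5*E) = 2 + ((E + h) + 5*E) = 2 + (h + 6*E) = 2 + h + 6*E)
-33 + D(4, -2)*(15 - 1*(-25)) = -33 + (2 + 4 + 6*(-2))*(15 - 1*(-25)) = -33 + (2 + 4 - 12)*(15 + 25) = -33 - 6*40 = -33 - 240 = -273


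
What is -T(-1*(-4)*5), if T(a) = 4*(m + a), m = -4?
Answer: -64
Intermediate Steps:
T(a) = -16 + 4*a (T(a) = 4*(-4 + a) = -16 + 4*a)
-T(-1*(-4)*5) = -(-16 + 4*(-1*(-4)*5)) = -(-16 + 4*(4*5)) = -(-16 + 4*20) = -(-16 + 80) = -1*64 = -64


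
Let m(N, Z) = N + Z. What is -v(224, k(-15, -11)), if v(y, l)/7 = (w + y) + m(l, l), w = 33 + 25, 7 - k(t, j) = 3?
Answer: -2030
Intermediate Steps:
k(t, j) = 4 (k(t, j) = 7 - 1*3 = 7 - 3 = 4)
w = 58
v(y, l) = 406 + 7*y + 14*l (v(y, l) = 7*((58 + y) + (l + l)) = 7*((58 + y) + 2*l) = 7*(58 + y + 2*l) = 406 + 7*y + 14*l)
-v(224, k(-15, -11)) = -(406 + 7*224 + 14*4) = -(406 + 1568 + 56) = -1*2030 = -2030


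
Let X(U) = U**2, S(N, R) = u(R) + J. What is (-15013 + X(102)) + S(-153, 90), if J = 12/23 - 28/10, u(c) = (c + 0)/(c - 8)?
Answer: -21737002/4715 ≈ -4610.2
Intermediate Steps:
u(c) = c/(-8 + c)
J = -262/115 (J = 12*(1/23) - 28*1/10 = 12/23 - 14/5 = -262/115 ≈ -2.2783)
S(N, R) = -262/115 + R/(-8 + R) (S(N, R) = R/(-8 + R) - 262/115 = -262/115 + R/(-8 + R))
(-15013 + X(102)) + S(-153, 90) = (-15013 + 102**2) + (2096 - 147*90)/(115*(-8 + 90)) = (-15013 + 10404) + (1/115)*(2096 - 13230)/82 = -4609 + (1/115)*(1/82)*(-11134) = -4609 - 5567/4715 = -21737002/4715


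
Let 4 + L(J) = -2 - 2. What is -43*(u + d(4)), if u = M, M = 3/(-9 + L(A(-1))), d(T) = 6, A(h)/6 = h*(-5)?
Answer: -4257/17 ≈ -250.41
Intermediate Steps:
A(h) = -30*h (A(h) = 6*(h*(-5)) = 6*(-5*h) = -30*h)
L(J) = -8 (L(J) = -4 + (-2 - 2) = -4 - 4 = -8)
M = -3/17 (M = 3/(-9 - 8) = 3/(-17) = 3*(-1/17) = -3/17 ≈ -0.17647)
u = -3/17 ≈ -0.17647
-43*(u + d(4)) = -43*(-3/17 + 6) = -43*99/17 = -4257/17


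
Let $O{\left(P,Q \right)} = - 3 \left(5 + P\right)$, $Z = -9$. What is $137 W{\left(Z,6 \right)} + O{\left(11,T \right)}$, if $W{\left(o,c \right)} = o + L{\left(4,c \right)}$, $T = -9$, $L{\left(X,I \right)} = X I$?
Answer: $2007$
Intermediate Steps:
$L{\left(X,I \right)} = I X$
$W{\left(o,c \right)} = o + 4 c$ ($W{\left(o,c \right)} = o + c 4 = o + 4 c$)
$O{\left(P,Q \right)} = -15 - 3 P$
$137 W{\left(Z,6 \right)} + O{\left(11,T \right)} = 137 \left(-9 + 4 \cdot 6\right) - 48 = 137 \left(-9 + 24\right) - 48 = 137 \cdot 15 - 48 = 2055 - 48 = 2007$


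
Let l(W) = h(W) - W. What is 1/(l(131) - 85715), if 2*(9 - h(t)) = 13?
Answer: -2/171687 ≈ -1.1649e-5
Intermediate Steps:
h(t) = 5/2 (h(t) = 9 - 1/2*13 = 9 - 13/2 = 5/2)
l(W) = 5/2 - W
1/(l(131) - 85715) = 1/((5/2 - 1*131) - 85715) = 1/((5/2 - 131) - 85715) = 1/(-257/2 - 85715) = 1/(-171687/2) = -2/171687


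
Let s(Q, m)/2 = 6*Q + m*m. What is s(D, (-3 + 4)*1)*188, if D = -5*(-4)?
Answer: 45496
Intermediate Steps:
D = 20
s(Q, m) = 2*m² + 12*Q (s(Q, m) = 2*(6*Q + m*m) = 2*(6*Q + m²) = 2*(m² + 6*Q) = 2*m² + 12*Q)
s(D, (-3 + 4)*1)*188 = (2*((-3 + 4)*1)² + 12*20)*188 = (2*(1*1)² + 240)*188 = (2*1² + 240)*188 = (2*1 + 240)*188 = (2 + 240)*188 = 242*188 = 45496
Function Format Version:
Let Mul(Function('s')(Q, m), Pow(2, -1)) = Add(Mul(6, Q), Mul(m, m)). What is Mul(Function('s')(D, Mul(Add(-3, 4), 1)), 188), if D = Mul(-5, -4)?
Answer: 45496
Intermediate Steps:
D = 20
Function('s')(Q, m) = Add(Mul(2, Pow(m, 2)), Mul(12, Q)) (Function('s')(Q, m) = Mul(2, Add(Mul(6, Q), Mul(m, m))) = Mul(2, Add(Mul(6, Q), Pow(m, 2))) = Mul(2, Add(Pow(m, 2), Mul(6, Q))) = Add(Mul(2, Pow(m, 2)), Mul(12, Q)))
Mul(Function('s')(D, Mul(Add(-3, 4), 1)), 188) = Mul(Add(Mul(2, Pow(Mul(Add(-3, 4), 1), 2)), Mul(12, 20)), 188) = Mul(Add(Mul(2, Pow(Mul(1, 1), 2)), 240), 188) = Mul(Add(Mul(2, Pow(1, 2)), 240), 188) = Mul(Add(Mul(2, 1), 240), 188) = Mul(Add(2, 240), 188) = Mul(242, 188) = 45496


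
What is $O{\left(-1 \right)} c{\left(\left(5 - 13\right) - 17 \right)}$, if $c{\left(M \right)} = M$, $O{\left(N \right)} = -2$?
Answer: $50$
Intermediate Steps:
$O{\left(-1 \right)} c{\left(\left(5 - 13\right) - 17 \right)} = - 2 \left(\left(5 - 13\right) - 17\right) = - 2 \left(-8 - 17\right) = \left(-2\right) \left(-25\right) = 50$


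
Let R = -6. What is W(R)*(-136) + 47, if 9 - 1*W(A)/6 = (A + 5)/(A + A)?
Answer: -7229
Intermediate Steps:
W(A) = 54 - 3*(5 + A)/A (W(A) = 54 - 6*(A + 5)/(A + A) = 54 - 6*(5 + A)/(2*A) = 54 - 6*(5 + A)*1/(2*A) = 54 - 3*(5 + A)/A)
W(R)*(-136) + 47 = (51 - 15/(-6))*(-136) + 47 = (51 - 15*(-⅙))*(-136) + 47 = (51 + 5/2)*(-136) + 47 = (107/2)*(-136) + 47 = -7276 + 47 = -7229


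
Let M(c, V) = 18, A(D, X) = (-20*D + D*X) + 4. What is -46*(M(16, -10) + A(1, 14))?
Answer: -736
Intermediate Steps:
A(D, X) = 4 - 20*D + D*X
-46*(M(16, -10) + A(1, 14)) = -46*(18 + (4 - 20*1 + 1*14)) = -46*(18 + (4 - 20 + 14)) = -46*(18 - 2) = -46*16 = -736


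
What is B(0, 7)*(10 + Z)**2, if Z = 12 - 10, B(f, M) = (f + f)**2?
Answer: 0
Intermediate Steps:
B(f, M) = 4*f**2 (B(f, M) = (2*f)**2 = 4*f**2)
Z = 2
B(0, 7)*(10 + Z)**2 = (4*0**2)*(10 + 2)**2 = (4*0)*12**2 = 0*144 = 0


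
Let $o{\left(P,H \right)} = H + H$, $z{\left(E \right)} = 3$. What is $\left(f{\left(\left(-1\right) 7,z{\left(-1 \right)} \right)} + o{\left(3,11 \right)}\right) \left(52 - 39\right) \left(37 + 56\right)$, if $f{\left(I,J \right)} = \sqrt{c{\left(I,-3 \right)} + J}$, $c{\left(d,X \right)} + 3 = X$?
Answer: $26598 + 1209 i \sqrt{3} \approx 26598.0 + 2094.1 i$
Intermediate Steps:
$c{\left(d,X \right)} = -3 + X$
$o{\left(P,H \right)} = 2 H$
$f{\left(I,J \right)} = \sqrt{-6 + J}$ ($f{\left(I,J \right)} = \sqrt{\left(-3 - 3\right) + J} = \sqrt{-6 + J}$)
$\left(f{\left(\left(-1\right) 7,z{\left(-1 \right)} \right)} + o{\left(3,11 \right)}\right) \left(52 - 39\right) \left(37 + 56\right) = \left(\sqrt{-6 + 3} + 2 \cdot 11\right) \left(52 - 39\right) \left(37 + 56\right) = \left(\sqrt{-3} + 22\right) 13 \cdot 93 = \left(i \sqrt{3} + 22\right) 1209 = \left(22 + i \sqrt{3}\right) 1209 = 26598 + 1209 i \sqrt{3}$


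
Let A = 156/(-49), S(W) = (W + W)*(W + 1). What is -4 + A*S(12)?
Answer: -48868/49 ≈ -997.31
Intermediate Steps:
S(W) = 2*W*(1 + W) (S(W) = (2*W)*(1 + W) = 2*W*(1 + W))
A = -156/49 (A = 156*(-1/49) = -156/49 ≈ -3.1837)
-4 + A*S(12) = -4 - 312*12*(1 + 12)/49 = -4 - 312*12*13/49 = -4 - 156/49*312 = -4 - 48672/49 = -48868/49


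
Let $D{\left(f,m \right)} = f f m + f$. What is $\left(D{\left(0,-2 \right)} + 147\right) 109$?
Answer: $16023$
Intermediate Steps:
$D{\left(f,m \right)} = f + m f^{2}$ ($D{\left(f,m \right)} = f^{2} m + f = m f^{2} + f = f + m f^{2}$)
$\left(D{\left(0,-2 \right)} + 147\right) 109 = \left(0 \left(1 + 0 \left(-2\right)\right) + 147\right) 109 = \left(0 \left(1 + 0\right) + 147\right) 109 = \left(0 \cdot 1 + 147\right) 109 = \left(0 + 147\right) 109 = 147 \cdot 109 = 16023$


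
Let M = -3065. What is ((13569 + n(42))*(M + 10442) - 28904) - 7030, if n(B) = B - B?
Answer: 100062579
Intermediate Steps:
n(B) = 0
((13569 + n(42))*(M + 10442) - 28904) - 7030 = ((13569 + 0)*(-3065 + 10442) - 28904) - 7030 = (13569*7377 - 28904) - 7030 = (100098513 - 28904) - 7030 = 100069609 - 7030 = 100062579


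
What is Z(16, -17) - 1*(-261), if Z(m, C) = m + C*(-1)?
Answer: 294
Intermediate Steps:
Z(m, C) = m - C
Z(16, -17) - 1*(-261) = (16 - 1*(-17)) - 1*(-261) = (16 + 17) + 261 = 33 + 261 = 294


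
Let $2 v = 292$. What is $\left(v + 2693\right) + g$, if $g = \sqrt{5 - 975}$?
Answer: $2839 + i \sqrt{970} \approx 2839.0 + 31.145 i$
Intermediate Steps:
$v = 146$ ($v = \frac{1}{2} \cdot 292 = 146$)
$g = i \sqrt{970}$ ($g = \sqrt{-970} = i \sqrt{970} \approx 31.145 i$)
$\left(v + 2693\right) + g = \left(146 + 2693\right) + i \sqrt{970} = 2839 + i \sqrt{970}$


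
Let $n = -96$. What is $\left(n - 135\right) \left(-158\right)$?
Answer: $36498$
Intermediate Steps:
$\left(n - 135\right) \left(-158\right) = \left(-96 - 135\right) \left(-158\right) = \left(-231\right) \left(-158\right) = 36498$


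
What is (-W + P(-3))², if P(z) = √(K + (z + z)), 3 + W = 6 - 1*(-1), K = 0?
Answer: (4 - I*√6)² ≈ 10.0 - 19.596*I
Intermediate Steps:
W = 4 (W = -3 + (6 - 1*(-1)) = -3 + (6 + 1) = -3 + 7 = 4)
P(z) = √2*√z (P(z) = √(0 + (z + z)) = √(0 + 2*z) = √(2*z) = √2*√z)
(-W + P(-3))² = (-1*4 + √2*√(-3))² = (-4 + √2*(I*√3))² = (-4 + I*√6)²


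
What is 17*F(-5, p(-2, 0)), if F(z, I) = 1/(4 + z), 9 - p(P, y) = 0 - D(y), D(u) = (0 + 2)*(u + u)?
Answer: -17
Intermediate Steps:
D(u) = 4*u (D(u) = 2*(2*u) = 4*u)
p(P, y) = 9 + 4*y (p(P, y) = 9 - (0 - 4*y) = 9 - (-4)*y = 9 + 4*y)
17*F(-5, p(-2, 0)) = 17/(4 - 5) = 17/(-1) = 17*(-1) = -17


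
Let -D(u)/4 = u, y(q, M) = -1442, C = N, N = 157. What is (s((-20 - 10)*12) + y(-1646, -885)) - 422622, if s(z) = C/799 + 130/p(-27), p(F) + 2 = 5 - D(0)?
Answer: -1016377067/2397 ≈ -4.2402e+5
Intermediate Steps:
C = 157
D(u) = -4*u
p(F) = 3 (p(F) = -2 + (5 - (-4)*0) = -2 + (5 - 1*0) = -2 + (5 + 0) = -2 + 5 = 3)
s(z) = 104341/2397 (s(z) = 157/799 + 130/3 = 104341/2397)
(s((-20 - 10)*12) + y(-1646, -885)) - 422622 = (104341/2397 - 1442) - 422622 = -3352133/2397 - 422622 = -1016377067/2397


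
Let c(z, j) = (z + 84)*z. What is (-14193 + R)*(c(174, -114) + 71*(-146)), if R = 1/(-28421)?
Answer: -13927072123604/28421 ≈ -4.9003e+8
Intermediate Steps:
R = -1/28421 ≈ -3.5185e-5
c(z, j) = z*(84 + z) (c(z, j) = (84 + z)*z = z*(84 + z))
(-14193 + R)*(c(174, -114) + 71*(-146)) = (-14193 - 1/28421)*(174*(84 + 174) + 71*(-146)) = -403379254*(174*258 - 10366)/28421 = -403379254*(44892 - 10366)/28421 = -403379254/28421*34526 = -13927072123604/28421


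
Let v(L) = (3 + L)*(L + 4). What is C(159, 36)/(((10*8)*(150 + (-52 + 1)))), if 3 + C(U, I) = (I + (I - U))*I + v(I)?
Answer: -35/176 ≈ -0.19886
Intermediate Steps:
v(L) = (3 + L)*(4 + L)
C(U, I) = 9 + I² + 7*I + I*(-U + 2*I) (C(U, I) = -3 + ((I + (I - U))*I + (12 + I² + 7*I)) = -3 + ((-U + 2*I)*I + (12 + I² + 7*I)) = -3 + (I*(-U + 2*I) + (12 + I² + 7*I)) = -3 + (12 + I² + 7*I + I*(-U + 2*I)) = 9 + I² + 7*I + I*(-U + 2*I))
C(159, 36)/(((10*8)*(150 + (-52 + 1)))) = (9 + 3*36² + 7*36 - 1*36*159)/(((10*8)*(150 + (-52 + 1)))) = (9 + 3*1296 + 252 - 5724)/((80*(150 - 51))) = (9 + 3888 + 252 - 5724)/((80*99)) = -1575/7920 = -1575*1/7920 = -35/176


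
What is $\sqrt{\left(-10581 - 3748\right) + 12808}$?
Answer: $39 i \approx 39.0 i$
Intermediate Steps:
$\sqrt{\left(-10581 - 3748\right) + 12808} = \sqrt{-14329 + 12808} = \sqrt{-1521} = 39 i$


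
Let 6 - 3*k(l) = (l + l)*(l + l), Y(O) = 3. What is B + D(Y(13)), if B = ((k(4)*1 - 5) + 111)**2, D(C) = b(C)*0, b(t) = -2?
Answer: 67600/9 ≈ 7511.1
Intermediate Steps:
D(C) = 0 (D(C) = -2*0 = 0)
k(l) = 2 - 4*l**2/3 (k(l) = 2 - (l + l)*(l + l)/3 = 2 - 2*l*2*l/3 = 2 - 4*l**2/3)
B = 67600/9 (B = (((2 - 4/3*4**2)*1 - 5) + 111)**2 = (((2 - 4/3*16)*1 - 5) + 111)**2 = (((2 - 64/3)*1 - 5) + 111)**2 = ((-58/3*1 - 5) + 111)**2 = ((-58/3 - 5) + 111)**2 = (-73/3 + 111)**2 = (260/3)**2 = 67600/9 ≈ 7511.1)
B + D(Y(13)) = 67600/9 + 0 = 67600/9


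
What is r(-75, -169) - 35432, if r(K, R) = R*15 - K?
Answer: -37892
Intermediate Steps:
r(K, R) = -K + 15*R (r(K, R) = 15*R - K = -K + 15*R)
r(-75, -169) - 35432 = (-1*(-75) + 15*(-169)) - 35432 = (75 - 2535) - 35432 = -2460 - 35432 = -37892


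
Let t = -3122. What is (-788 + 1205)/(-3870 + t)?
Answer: -417/6992 ≈ -0.059640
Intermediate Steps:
(-788 + 1205)/(-3870 + t) = (-788 + 1205)/(-3870 - 3122) = 417/(-6992) = 417*(-1/6992) = -417/6992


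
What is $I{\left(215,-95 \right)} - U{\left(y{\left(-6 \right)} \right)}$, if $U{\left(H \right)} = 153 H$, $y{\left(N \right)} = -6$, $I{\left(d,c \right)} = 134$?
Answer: $1052$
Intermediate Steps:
$I{\left(215,-95 \right)} - U{\left(y{\left(-6 \right)} \right)} = 134 - 153 \left(-6\right) = 134 - -918 = 134 + 918 = 1052$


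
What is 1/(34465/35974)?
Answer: 35974/34465 ≈ 1.0438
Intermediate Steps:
1/(34465/35974) = 35974/34465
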